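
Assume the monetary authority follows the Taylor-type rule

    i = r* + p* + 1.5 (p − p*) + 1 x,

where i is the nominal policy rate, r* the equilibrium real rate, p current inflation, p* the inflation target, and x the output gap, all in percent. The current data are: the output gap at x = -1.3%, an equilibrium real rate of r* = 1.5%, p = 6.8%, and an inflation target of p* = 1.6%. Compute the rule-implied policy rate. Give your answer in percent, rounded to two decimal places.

9.60%

i = 1.5 + 1.6 + 1.5 × (6.8 − 1.6) + 1 × (-1.3)
   = 1.5 + 1.6 + 7.8 − 1.3 = 9.60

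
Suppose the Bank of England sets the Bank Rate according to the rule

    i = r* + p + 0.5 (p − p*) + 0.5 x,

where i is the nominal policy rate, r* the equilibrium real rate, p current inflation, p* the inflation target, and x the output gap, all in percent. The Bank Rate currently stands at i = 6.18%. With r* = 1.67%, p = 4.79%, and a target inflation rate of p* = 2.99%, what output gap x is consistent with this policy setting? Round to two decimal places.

-2.36%

0.5 x = 6.18 − 1.67 − 4.79 − 0.5 × (4.79 − 2.99) = -1.18
x = -1.18 / 0.5 = -2.36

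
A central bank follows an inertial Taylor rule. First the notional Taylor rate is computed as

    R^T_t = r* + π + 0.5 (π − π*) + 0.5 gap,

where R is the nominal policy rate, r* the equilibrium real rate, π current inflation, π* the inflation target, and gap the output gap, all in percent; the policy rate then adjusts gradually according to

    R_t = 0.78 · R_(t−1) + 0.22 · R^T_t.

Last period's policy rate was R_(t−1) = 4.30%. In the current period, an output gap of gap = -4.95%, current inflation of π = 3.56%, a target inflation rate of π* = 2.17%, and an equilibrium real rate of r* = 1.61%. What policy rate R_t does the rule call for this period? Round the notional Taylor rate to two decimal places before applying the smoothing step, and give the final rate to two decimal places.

R^T_t = 1.61 + 3.56 + 0.5 × (3.56 − 2.17) + 0.5 × (-4.95)
   = 1.61 + 3.56 + 0.695 − 2.475 = 3.39
R_t = 0.78 × 4.30 + 0.22 × 3.39 = 3.354 + 0.7458 = 4.10

4.10%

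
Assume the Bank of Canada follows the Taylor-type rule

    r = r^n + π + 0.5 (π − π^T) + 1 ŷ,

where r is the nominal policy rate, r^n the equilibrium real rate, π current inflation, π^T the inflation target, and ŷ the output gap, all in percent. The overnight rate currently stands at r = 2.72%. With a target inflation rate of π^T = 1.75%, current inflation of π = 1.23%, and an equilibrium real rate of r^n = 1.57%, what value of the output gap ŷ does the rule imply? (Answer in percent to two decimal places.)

0.18%

1 ŷ = 2.72 − 1.57 − 1.23 − 0.5 × (1.23 − 1.75) = 0.18
ŷ = 0.18 / 1 = 0.18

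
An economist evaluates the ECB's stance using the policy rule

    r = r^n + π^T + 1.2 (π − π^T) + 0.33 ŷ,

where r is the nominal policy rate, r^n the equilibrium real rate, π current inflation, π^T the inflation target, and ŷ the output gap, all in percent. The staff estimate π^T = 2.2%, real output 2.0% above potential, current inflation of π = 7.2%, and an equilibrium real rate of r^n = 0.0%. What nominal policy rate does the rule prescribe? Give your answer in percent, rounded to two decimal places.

8.86%

Output 2.0% above potential → ŷ = 2.0.
r = 0.0 + 2.2 + 1.2 × (7.2 − 2.2) + 0.33 × 2.0
   = 0.0 + 2.2 + 6 + 0.66 = 8.86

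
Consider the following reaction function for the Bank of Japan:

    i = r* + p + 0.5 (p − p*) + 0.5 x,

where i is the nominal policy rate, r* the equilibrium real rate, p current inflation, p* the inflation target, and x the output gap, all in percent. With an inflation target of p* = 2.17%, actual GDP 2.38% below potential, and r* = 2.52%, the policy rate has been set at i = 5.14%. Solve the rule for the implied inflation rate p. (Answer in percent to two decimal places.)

Output 2.38% below potential → x = -2.38.
Collecting p: i = r* + (1 + 0.5) p − 0.5 p* + 0.5 x
1.5 p = 5.14 − 2.52 + 0.5 × 2.17 − 0.5 × (-2.38) = 4.895
p = 4.895 / 1.5 = 3.26

3.26%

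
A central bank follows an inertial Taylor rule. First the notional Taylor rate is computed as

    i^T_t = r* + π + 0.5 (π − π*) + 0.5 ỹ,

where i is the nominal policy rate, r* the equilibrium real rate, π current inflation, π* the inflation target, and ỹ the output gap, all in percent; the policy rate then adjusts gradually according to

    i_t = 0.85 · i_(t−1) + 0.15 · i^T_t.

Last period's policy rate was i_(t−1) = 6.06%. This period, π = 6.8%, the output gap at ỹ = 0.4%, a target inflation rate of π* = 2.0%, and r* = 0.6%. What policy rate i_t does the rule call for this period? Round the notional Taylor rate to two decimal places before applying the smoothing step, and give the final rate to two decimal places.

i^T_t = 0.6 + 6.8 + 0.5 × (6.8 − 2.0) + 0.5 × 0.4
   = 0.6 + 6.8 + 2.4 + 0.2 = 10.00
i_t = 0.85 × 6.06 + 0.15 × 10.00 = 5.151 + 1.5 = 6.65

6.65%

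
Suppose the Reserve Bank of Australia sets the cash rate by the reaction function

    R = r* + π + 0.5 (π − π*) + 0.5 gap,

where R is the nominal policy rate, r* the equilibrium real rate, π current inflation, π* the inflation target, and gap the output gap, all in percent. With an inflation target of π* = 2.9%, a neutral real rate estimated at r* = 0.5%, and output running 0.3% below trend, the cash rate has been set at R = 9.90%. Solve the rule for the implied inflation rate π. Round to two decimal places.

7.33%

Output 0.3% below potential → gap = -0.3.
Collecting π: R = r* + (1 + 0.5) π − 0.5 π* + 0.5 gap
1.5 π = 9.90 − 0.5 + 0.5 × 2.9 − 0.5 × (-0.3) = 11
π = 11 / 1.5 = 7.33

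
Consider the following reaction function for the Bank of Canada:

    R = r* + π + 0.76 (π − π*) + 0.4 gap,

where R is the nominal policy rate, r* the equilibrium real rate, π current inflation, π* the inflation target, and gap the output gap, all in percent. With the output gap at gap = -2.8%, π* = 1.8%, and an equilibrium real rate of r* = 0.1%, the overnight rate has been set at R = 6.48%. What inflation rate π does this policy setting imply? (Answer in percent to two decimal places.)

5.04%

Collecting π: R = r* + (1 + 0.76) π − 0.76 π* + 0.4 gap
1.76 π = 6.48 − 0.1 + 0.76 × 1.8 − 0.4 × (-2.8) = 8.868
π = 8.868 / 1.76 = 5.04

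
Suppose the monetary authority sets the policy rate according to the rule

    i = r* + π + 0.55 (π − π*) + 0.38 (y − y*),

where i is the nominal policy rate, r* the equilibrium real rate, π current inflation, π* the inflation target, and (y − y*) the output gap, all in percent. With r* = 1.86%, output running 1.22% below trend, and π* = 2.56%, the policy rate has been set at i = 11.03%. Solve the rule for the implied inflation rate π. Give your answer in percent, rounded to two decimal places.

Output 1.22% below potential → (y − y*) = -1.22.
Collecting π: i = r* + (1 + 0.55) π − 0.55 π* + 0.38 (y − y*)
1.55 π = 11.03 − 1.86 + 0.55 × 2.56 − 0.38 × (-1.22) = 11.0416
π = 11.0416 / 1.55 = 7.12

7.12%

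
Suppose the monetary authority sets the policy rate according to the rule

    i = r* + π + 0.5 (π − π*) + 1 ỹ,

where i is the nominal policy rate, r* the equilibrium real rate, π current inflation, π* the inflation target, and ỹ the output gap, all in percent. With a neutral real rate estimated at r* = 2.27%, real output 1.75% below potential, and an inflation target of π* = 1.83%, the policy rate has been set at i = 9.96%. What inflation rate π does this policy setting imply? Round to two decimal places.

6.90%

Output 1.75% below potential → ỹ = -1.75.
Collecting π: i = r* + (1 + 0.5) π − 0.5 π* + 1 ỹ
1.5 π = 9.96 − 2.27 + 0.5 × 1.83 − 1 × (-1.75) = 10.355
π = 10.355 / 1.5 = 6.90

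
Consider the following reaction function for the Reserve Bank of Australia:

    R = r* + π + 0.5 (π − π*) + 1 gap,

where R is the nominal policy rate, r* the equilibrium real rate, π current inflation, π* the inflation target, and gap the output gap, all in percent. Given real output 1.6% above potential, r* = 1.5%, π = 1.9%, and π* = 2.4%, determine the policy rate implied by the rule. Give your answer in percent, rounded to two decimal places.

Output 1.6% above potential → gap = 1.6.
R = 1.5 + 1.9 + 0.5 × (1.9 − 2.4) + 1 × 1.6
   = 1.5 + 1.9 − 0.25 + 1.6 = 4.75

4.75%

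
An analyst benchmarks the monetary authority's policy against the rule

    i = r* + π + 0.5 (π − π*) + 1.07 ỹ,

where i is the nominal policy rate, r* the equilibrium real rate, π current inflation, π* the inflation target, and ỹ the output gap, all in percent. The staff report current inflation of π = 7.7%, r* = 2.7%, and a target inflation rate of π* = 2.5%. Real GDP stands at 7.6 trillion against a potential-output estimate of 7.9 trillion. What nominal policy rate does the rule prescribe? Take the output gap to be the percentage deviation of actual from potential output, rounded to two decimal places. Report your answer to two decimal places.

8.93%

Output gap = 100 × (7.6 − 7.9) / 7.9 = -3.80%.
i = 2.70 + 7.70 + 0.5 × (7.70 − 2.50) + 1.07 × (-3.80)
   = 2.70 + 7.7 + 2.6 − 4.066 = 8.93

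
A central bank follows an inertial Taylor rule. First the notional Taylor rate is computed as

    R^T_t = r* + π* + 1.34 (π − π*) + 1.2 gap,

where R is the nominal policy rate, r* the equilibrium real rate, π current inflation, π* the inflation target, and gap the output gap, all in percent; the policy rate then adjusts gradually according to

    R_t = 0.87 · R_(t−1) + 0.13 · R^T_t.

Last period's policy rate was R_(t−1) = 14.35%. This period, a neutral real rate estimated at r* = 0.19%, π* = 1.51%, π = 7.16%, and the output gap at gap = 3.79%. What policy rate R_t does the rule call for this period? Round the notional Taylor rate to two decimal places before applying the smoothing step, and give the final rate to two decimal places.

14.28%

R^T_t = 0.19 + 1.51 + 1.34 × (7.16 − 1.51) + 1.2 × 3.79
   = 0.19 + 1.51 + 7.571 + 4.548 = 13.82
R_t = 0.87 × 14.35 + 0.13 × 13.82 = 12.4845 + 1.7966 = 14.28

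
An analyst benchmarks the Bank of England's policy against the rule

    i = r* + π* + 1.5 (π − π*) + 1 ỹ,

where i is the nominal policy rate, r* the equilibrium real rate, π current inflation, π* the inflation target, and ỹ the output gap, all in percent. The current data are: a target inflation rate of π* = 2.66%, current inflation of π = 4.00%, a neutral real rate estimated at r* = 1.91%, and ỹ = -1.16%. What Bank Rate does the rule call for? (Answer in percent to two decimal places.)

i = 1.91 + 2.66 + 1.5 × (4.00 − 2.66) + 1 × (-1.16)
   = 1.91 + 2.66 + 2.01 − 1.16 = 5.42

5.42%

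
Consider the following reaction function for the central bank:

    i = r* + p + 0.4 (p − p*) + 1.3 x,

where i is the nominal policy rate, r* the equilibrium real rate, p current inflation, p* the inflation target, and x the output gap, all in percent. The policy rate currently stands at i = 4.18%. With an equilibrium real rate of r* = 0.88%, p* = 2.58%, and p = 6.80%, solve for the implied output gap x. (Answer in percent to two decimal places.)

-3.99%

1.3 x = 4.18 − 0.88 − 6.80 − 0.4 × (6.80 − 2.58) = -5.188
x = -5.188 / 1.3 = -3.99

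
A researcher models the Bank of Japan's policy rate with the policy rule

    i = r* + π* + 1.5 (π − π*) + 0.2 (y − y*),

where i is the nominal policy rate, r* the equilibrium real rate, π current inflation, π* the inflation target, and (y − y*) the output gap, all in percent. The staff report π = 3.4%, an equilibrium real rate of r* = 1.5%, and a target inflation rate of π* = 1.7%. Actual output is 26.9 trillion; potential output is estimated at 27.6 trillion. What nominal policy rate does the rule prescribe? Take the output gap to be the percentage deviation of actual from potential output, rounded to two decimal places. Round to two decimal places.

Output gap = 100 × (26.9 − 27.6) / 27.6 = -2.54%.
i = 1.50 + 1.70 + 1.5 × (3.40 − 1.70) + 0.2 × (-2.54)
   = 1.50 + 1.7 + 2.55 − 0.508 = 5.24

5.24%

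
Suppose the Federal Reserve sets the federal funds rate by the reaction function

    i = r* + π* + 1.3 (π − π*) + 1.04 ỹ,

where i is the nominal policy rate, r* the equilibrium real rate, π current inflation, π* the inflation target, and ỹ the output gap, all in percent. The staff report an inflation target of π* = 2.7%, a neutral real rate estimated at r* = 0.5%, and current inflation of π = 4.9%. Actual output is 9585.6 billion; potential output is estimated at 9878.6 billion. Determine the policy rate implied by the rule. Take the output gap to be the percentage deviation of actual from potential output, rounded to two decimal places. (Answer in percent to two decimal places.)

2.97%

Output gap = 100 × (9585.6 − 9878.6) / 9878.6 = -2.97%.
i = 0.50 + 2.70 + 1.3 × (4.90 − 2.70) + 1.04 × (-2.97)
   = 0.50 + 2.7 + 2.86 − 3.0888 = 2.97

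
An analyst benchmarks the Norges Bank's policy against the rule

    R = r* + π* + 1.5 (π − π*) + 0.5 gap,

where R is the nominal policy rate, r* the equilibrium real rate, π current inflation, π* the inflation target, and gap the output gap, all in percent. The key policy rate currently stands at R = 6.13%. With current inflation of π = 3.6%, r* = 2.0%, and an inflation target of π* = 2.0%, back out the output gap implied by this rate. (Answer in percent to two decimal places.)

0.5 gap = 6.13 − 2.0 − 2.0 − 1.5 × (3.6 − 2.0) = -0.27
gap = -0.27 / 0.5 = -0.54

-0.54%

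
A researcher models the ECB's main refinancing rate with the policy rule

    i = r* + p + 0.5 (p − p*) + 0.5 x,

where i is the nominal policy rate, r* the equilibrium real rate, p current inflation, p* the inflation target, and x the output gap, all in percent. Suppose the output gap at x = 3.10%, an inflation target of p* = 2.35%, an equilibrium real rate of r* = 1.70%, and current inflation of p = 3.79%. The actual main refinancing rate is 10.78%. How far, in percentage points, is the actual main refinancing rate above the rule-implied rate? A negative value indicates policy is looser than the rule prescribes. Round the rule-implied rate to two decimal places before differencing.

3.02 pp

i = 1.70 + 3.79 + 0.5 × (3.79 − 2.35) + 0.5 × 3.10
   = 1.70 + 3.79 + 0.72 + 1.55 = 7.76
Deviation = 10.78 − 7.76 = 3.02 pp.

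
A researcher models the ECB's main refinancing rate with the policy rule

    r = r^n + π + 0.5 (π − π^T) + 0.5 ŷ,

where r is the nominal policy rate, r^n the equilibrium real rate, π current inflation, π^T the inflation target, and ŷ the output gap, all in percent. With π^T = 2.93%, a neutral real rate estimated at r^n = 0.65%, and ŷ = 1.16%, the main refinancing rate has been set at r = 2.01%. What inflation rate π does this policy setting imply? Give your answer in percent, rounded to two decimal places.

1.50%

Collecting π: r = r^n + (1 + 0.5) π − 0.5 π^T + 0.5 ŷ
1.5 π = 2.01 − 0.65 + 0.5 × 2.93 − 0.5 × 1.16 = 2.245
π = 2.245 / 1.5 = 1.50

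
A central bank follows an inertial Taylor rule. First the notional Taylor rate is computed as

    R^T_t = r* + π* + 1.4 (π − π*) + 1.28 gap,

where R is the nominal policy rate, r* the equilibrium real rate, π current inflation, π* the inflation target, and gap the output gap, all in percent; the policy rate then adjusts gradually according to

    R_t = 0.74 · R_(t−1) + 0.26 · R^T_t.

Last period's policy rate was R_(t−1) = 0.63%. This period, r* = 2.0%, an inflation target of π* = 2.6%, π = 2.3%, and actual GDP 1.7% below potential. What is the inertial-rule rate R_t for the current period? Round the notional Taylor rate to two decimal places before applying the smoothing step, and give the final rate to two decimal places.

Output 1.7% below potential → gap = -1.7.
R^T_t = 2.0 + 2.6 + 1.4 × (2.3 − 2.6) + 1.28 × (-1.7)
   = 2.0 + 2.6 − 0.42 − 2.176 = 2.00
R_t = 0.74 × 0.63 + 0.26 × 2.00 = 0.4662 + 0.52 = 0.99

0.99%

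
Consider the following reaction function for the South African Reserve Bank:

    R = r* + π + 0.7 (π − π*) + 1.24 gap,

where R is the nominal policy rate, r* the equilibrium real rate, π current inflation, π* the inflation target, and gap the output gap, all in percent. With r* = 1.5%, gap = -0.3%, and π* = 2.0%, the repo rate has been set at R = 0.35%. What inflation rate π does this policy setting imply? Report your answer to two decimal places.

Collecting π: R = r* + (1 + 0.7) π − 0.7 π* + 1.24 gap
1.7 π = 0.35 − 1.5 + 0.7 × 2.0 − 1.24 × (-0.3) = 0.622
π = 0.622 / 1.7 = 0.37

0.37%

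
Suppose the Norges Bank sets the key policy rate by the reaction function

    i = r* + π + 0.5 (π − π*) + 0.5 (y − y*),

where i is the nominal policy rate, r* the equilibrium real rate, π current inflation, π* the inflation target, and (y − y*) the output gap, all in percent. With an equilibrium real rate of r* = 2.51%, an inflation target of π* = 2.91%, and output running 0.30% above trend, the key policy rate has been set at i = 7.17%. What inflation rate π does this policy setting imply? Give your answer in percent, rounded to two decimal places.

Output 0.30% above potential → (y − y*) = 0.30.
Collecting π: i = r* + (1 + 0.5) π − 0.5 π* + 0.5 (y − y*)
1.5 π = 7.17 − 2.51 + 0.5 × 2.91 − 0.5 × 0.30 = 5.965
π = 5.965 / 1.5 = 3.98

3.98%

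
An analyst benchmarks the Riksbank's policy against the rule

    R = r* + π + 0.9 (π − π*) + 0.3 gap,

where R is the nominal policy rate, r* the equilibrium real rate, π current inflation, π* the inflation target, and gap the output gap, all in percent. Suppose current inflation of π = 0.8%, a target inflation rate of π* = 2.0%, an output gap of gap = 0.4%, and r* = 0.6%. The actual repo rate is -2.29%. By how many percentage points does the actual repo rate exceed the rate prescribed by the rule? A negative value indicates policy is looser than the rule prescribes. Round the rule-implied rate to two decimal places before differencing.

-2.73 pp

R = 0.6 + 0.8 + 0.9 × (0.8 − 2.0) + 0.3 × 0.4
   = 0.6 + 0.8 − 1.08 + 0.12 = 0.44
Deviation = -2.29 − 0.44 = -2.73 pp.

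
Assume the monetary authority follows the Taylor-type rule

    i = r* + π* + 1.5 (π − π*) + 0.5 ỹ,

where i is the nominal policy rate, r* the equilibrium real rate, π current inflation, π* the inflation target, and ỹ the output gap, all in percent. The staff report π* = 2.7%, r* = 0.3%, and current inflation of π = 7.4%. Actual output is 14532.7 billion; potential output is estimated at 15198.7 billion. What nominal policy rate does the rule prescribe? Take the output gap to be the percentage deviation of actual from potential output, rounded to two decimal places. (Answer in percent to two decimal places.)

7.86%

Output gap = 100 × (14532.7 − 15198.7) / 15198.7 = -4.38%.
i = 0.30 + 2.70 + 1.5 × (7.40 − 2.70) + 0.5 × (-4.38)
   = 0.30 + 2.7 + 7.05 − 2.19 = 7.86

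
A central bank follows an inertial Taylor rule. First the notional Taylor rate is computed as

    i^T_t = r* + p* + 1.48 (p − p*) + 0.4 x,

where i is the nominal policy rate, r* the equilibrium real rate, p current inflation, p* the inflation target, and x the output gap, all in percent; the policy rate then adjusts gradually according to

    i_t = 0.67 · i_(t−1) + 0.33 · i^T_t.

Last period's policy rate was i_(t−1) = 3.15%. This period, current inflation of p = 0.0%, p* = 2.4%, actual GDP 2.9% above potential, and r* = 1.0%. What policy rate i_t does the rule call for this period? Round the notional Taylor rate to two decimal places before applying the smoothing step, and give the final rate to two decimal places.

Output 2.9% above potential → x = 2.9.
i^T_t = 1.0 + 2.4 + 1.48 × (0.0 − 2.4) + 0.4 × 2.9
   = 1.0 + 2.4 − 3.552 + 1.16 = 1.01
i_t = 0.67 × 3.15 + 0.33 × 1.01 = 2.1105 + 0.3333 = 2.44

2.44%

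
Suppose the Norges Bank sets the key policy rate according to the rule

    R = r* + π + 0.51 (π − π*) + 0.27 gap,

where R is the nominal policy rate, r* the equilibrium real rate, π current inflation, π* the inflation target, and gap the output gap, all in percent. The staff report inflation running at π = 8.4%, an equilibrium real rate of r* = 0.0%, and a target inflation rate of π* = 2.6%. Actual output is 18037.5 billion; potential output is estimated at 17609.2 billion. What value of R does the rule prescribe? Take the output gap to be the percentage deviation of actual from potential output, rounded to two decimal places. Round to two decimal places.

Output gap = 100 × (18037.5 − 17609.2) / 17609.2 = 2.43%.
R = 0.00 + 8.40 + 0.51 × (8.40 − 2.60) + 0.27 × 2.43
   = 0.00 + 8.4 + 2.958 + 0.6561 = 12.01

12.01%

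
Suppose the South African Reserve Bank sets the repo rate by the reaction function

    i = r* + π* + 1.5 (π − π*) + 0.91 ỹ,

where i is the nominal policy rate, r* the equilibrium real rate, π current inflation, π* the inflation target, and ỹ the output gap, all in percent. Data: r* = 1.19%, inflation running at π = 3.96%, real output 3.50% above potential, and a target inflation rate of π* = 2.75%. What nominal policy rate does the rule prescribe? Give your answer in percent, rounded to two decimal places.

8.94%

Output 3.50% above potential → ỹ = 3.50.
i = 1.19 + 2.75 + 1.5 × (3.96 − 2.75) + 0.91 × 3.50
   = 1.19 + 2.75 + 1.815 + 3.185 = 8.94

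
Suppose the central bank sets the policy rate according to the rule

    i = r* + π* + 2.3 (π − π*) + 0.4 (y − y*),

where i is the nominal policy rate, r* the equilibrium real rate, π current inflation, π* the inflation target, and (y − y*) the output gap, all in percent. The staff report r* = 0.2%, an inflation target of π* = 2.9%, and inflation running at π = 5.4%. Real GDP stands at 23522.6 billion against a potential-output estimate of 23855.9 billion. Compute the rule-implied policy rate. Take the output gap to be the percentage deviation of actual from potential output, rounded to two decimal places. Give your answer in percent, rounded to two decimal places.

Output gap = 100 × (23522.6 − 23855.9) / 23855.9 = -1.40%.
i = 0.20 + 2.90 + 2.3 × (5.40 − 2.90) + 0.4 × (-1.40)
   = 0.20 + 2.9 + 5.75 − 0.56 = 8.29

8.29%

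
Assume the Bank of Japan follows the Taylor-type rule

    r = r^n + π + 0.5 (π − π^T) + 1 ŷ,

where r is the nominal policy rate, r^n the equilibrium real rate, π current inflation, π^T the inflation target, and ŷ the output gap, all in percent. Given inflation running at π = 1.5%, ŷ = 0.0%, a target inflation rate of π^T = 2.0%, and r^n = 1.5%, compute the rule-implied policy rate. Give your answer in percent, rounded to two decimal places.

r = 1.5 + 1.5 + 0.5 × (1.5 − 2.0) + 1 × 0.0
   = 1.5 + 1.5 − 0.25 + 0 = 2.75

2.75%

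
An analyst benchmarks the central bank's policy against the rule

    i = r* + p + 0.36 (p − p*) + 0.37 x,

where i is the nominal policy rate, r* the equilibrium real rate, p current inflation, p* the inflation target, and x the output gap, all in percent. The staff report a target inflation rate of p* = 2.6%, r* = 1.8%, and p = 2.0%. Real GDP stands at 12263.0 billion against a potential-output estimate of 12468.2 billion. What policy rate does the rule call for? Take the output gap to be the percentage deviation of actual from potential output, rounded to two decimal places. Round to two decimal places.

Output gap = 100 × (12263.0 − 12468.2) / 12468.2 = -1.65%.
i = 1.80 + 2.00 + 0.36 × (2.00 − 2.60) + 0.37 × (-1.65)
   = 1.80 + 2 − 0.216 − 0.6105 = 2.97

2.97%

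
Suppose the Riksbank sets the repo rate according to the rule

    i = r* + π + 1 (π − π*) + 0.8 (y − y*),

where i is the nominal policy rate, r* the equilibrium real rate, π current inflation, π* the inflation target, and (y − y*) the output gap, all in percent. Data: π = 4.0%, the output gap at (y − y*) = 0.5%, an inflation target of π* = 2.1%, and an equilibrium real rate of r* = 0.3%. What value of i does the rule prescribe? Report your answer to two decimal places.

i = 0.3 + 4.0 + 1 × (4.0 − 2.1) + 0.8 × 0.5
   = 0.3 + 4 + 1.9 + 0.4 = 6.60

6.60%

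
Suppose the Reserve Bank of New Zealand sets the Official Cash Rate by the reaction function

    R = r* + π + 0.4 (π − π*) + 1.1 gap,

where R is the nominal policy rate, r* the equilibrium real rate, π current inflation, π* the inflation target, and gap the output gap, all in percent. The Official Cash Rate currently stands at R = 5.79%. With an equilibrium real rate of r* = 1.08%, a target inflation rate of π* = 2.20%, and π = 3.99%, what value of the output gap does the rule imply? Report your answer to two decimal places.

0.00%

1.1 gap = 5.79 − 1.08 − 3.99 − 0.4 × (3.99 − 2.20) = 0.004
gap = 0.004 / 1.1 = 0.00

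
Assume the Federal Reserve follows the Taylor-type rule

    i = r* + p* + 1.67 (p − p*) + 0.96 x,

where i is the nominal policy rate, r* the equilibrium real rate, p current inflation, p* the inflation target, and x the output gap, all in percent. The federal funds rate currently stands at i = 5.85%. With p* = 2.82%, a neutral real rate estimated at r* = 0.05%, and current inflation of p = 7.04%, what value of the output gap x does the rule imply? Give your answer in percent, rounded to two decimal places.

0.96 x = 5.85 − 0.05 − 2.82 − 1.67 × (7.04 − 2.82) = -4.0674
x = -4.0674 / 0.96 = -4.24

-4.24%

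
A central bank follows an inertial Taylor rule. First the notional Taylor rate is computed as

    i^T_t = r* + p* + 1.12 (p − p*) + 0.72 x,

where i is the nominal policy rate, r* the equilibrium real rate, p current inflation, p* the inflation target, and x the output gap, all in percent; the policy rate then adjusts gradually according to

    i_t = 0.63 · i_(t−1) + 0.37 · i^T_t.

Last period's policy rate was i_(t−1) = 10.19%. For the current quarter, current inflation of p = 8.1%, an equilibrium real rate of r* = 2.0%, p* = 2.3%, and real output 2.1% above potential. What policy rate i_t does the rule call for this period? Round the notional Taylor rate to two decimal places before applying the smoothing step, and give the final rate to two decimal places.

Output 2.1% above potential → x = 2.1.
i^T_t = 2.0 + 2.3 + 1.12 × (8.1 − 2.3) + 0.72 × 2.1
   = 2.0 + 2.3 + 6.496 + 1.512 = 12.31
i_t = 0.63 × 10.19 + 0.37 × 12.31 = 6.4197 + 4.5547 = 10.97

10.97%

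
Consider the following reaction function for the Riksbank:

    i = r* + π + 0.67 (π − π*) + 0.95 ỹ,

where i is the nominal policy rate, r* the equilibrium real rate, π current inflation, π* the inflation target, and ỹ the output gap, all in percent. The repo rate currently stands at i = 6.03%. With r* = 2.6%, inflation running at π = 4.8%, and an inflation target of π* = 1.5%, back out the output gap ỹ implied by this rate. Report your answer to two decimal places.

-3.77%

0.95 ỹ = 6.03 − 2.6 − 4.8 − 0.67 × (4.8 − 1.5) = -3.581
ỹ = -3.581 / 0.95 = -3.77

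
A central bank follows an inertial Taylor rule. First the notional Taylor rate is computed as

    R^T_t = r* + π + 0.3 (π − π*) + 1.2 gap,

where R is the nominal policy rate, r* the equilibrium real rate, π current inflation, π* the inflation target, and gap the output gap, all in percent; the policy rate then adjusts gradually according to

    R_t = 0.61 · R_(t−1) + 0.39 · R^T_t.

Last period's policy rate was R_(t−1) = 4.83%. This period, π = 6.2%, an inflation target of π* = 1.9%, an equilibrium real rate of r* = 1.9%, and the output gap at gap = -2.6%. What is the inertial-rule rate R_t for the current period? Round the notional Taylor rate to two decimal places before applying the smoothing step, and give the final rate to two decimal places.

R^T_t = 1.9 + 6.2 + 0.3 × (6.2 − 1.9) + 1.2 × (-2.6)
   = 1.9 + 6.2 + 1.29 − 3.12 = 6.27
R_t = 0.61 × 4.83 + 0.39 × 6.27 = 2.9463 + 2.4453 = 5.39

5.39%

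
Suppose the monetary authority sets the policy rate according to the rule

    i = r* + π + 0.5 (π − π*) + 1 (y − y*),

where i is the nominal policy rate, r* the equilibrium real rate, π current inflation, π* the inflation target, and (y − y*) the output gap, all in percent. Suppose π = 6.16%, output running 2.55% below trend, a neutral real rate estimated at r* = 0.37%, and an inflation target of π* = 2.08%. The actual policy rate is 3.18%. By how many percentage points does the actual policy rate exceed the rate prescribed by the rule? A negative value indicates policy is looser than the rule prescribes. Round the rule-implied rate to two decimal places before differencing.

Output 2.55% below potential → (y − y*) = -2.55.
i = 0.37 + 6.16 + 0.5 × (6.16 − 2.08) + 1 × (-2.55)
   = 0.37 + 6.16 + 2.04 − 2.55 = 6.02
Deviation = 3.18 − 6.02 = -2.84 pp.

-2.84 pp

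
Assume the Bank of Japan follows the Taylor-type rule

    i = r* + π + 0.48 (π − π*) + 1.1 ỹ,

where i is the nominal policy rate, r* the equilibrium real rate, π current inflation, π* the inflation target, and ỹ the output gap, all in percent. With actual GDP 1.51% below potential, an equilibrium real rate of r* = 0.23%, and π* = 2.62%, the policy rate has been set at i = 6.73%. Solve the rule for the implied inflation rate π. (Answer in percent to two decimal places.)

6.36%

Output 1.51% below potential → ỹ = -1.51.
Collecting π: i = r* + (1 + 0.48) π − 0.48 π* + 1.1 ỹ
1.48 π = 6.73 − 0.23 + 0.48 × 2.62 − 1.1 × (-1.51) = 9.4186
π = 9.4186 / 1.48 = 6.36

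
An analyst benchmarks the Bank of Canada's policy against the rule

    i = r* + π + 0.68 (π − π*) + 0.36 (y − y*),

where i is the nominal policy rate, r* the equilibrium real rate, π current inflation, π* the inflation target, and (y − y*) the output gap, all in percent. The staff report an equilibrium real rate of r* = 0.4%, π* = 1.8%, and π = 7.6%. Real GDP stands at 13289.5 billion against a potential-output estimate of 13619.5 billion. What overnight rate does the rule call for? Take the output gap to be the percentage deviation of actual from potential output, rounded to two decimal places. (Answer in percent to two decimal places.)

Output gap = 100 × (13289.5 − 13619.5) / 13619.5 = -2.42%.
i = 0.40 + 7.60 + 0.68 × (7.60 − 1.80) + 0.36 × (-2.42)
   = 0.40 + 7.6 + 3.944 − 0.8712 = 11.07

11.07%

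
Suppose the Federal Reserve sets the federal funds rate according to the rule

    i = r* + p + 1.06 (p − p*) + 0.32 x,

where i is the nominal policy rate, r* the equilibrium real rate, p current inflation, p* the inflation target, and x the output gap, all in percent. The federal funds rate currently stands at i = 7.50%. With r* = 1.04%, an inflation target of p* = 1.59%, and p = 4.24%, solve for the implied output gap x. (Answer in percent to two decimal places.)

-1.84%

0.32 x = 7.50 − 1.04 − 4.24 − 1.06 × (4.24 − 1.59) = -0.589
x = -0.589 / 0.32 = -1.84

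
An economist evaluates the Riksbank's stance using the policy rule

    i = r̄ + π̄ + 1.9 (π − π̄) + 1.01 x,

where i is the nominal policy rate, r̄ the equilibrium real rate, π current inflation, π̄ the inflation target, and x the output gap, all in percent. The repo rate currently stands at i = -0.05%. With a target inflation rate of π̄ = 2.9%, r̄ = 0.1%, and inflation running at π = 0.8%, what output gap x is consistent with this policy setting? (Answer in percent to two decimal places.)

1.01 x = -0.05 − 0.1 − 2.9 − 1.9 × (0.8 − 2.9) = 0.94
x = 0.94 / 1.01 = 0.93

0.93%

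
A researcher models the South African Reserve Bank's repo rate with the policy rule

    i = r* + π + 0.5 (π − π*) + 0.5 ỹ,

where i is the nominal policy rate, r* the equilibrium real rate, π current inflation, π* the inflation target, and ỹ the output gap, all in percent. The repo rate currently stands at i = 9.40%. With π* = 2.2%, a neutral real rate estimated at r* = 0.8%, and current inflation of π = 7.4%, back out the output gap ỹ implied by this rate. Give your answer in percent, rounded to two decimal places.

0.5 ỹ = 9.40 − 0.8 − 7.4 − 0.5 × (7.4 − 2.2) = -1.4
ỹ = -1.4 / 0.5 = -2.80

-2.80%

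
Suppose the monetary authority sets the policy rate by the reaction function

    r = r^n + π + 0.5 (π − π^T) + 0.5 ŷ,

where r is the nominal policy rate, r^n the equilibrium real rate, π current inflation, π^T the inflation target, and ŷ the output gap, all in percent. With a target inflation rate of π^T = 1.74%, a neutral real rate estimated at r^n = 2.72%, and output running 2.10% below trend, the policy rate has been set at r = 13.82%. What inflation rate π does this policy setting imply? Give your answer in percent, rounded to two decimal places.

8.68%

Output 2.10% below potential → ŷ = -2.10.
Collecting π: r = r^n + (1 + 0.5) π − 0.5 π^T + 0.5 ŷ
1.5 π = 13.82 − 2.72 + 0.5 × 1.74 − 0.5 × (-2.10) = 13.02
π = 13.02 / 1.5 = 8.68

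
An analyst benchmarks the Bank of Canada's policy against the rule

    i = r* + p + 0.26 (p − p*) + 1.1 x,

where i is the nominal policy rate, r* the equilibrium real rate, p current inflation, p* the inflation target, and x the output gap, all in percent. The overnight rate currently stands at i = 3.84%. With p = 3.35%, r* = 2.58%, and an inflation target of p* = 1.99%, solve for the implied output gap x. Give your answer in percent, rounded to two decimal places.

-2.22%

1.1 x = 3.84 − 2.58 − 3.35 − 0.26 × (3.35 − 1.99) = -2.4436
x = -2.4436 / 1.1 = -2.22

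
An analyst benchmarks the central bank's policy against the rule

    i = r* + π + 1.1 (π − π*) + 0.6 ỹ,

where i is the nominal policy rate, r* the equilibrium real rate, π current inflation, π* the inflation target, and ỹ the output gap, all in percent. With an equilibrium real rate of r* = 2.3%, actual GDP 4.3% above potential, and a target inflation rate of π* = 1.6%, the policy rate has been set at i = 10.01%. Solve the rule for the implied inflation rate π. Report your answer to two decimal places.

Output 4.3% above potential → ỹ = 4.3.
Collecting π: i = r* + (1 + 1.1) π − 1.1 π* + 0.6 ỹ
2.1 π = 10.01 − 2.3 + 1.1 × 1.6 − 0.6 × 4.3 = 6.89
π = 6.89 / 2.1 = 3.28

3.28%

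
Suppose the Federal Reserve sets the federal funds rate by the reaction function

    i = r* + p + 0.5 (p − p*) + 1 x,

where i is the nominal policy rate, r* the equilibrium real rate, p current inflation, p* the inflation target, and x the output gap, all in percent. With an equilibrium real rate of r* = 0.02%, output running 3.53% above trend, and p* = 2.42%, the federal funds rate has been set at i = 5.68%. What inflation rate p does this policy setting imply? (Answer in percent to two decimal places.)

2.23%

Output 3.53% above potential → x = 3.53.
Collecting p: i = r* + (1 + 0.5) p − 0.5 p* + 1 x
1.5 p = 5.68 − 0.02 + 0.5 × 2.42 − 1 × 3.53 = 3.34
p = 3.34 / 1.5 = 2.23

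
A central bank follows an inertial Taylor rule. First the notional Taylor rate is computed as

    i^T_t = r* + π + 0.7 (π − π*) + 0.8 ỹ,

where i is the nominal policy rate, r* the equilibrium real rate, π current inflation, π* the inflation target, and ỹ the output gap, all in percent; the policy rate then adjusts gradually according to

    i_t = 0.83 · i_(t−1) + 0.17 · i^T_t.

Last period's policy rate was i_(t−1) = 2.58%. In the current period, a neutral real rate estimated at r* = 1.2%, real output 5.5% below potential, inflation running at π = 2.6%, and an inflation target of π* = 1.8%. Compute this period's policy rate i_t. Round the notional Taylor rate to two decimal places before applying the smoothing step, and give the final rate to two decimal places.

2.13%

Output 5.5% below potential → ỹ = -5.5.
i^T_t = 1.2 + 2.6 + 0.7 × (2.6 − 1.8) + 0.8 × (-5.5)
   = 1.2 + 2.6 + 0.56 − 4.4 = -0.04
i_t = 0.83 × 2.58 + 0.17 × (-0.04) = 2.1414 − 0.0068 = 2.13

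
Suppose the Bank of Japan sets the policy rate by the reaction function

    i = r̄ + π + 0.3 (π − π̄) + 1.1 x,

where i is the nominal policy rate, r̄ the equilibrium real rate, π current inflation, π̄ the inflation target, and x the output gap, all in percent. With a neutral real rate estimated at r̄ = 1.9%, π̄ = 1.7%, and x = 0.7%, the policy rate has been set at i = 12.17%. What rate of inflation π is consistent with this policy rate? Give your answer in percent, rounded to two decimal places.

Collecting π: i = r̄ + (1 + 0.3) π − 0.3 π̄ + 1.1 x
1.3 π = 12.17 − 1.9 + 0.3 × 1.7 − 1.1 × 0.7 = 10.01
π = 10.01 / 1.3 = 7.70

7.70%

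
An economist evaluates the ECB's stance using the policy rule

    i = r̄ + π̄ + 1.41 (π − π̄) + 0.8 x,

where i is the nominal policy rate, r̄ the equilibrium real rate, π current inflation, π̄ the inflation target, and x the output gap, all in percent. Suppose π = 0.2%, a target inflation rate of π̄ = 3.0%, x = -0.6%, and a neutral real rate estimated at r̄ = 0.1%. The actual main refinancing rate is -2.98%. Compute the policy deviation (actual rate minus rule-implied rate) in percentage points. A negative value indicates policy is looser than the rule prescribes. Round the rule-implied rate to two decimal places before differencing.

i = 0.1 + 3.0 + 1.41 × (0.2 − 3.0) + 0.8 × (-0.6)
   = 0.1 + 3 − 3.948 − 0.48 = -1.33
Deviation = -2.98 − (-1.33) = -1.65 pp.

-1.65 pp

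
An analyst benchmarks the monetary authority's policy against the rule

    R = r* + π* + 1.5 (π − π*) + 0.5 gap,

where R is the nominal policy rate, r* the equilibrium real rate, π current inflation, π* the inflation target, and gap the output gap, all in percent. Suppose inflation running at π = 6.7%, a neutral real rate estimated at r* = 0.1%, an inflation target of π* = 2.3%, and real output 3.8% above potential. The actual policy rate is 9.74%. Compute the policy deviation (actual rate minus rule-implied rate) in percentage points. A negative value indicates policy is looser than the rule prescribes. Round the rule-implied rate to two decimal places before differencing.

Output 3.8% above potential → gap = 3.8.
R = 0.1 + 2.3 + 1.5 × (6.7 − 2.3) + 0.5 × 3.8
   = 0.1 + 2.3 + 6.6 + 1.9 = 10.90
Deviation = 9.74 − 10.90 = -1.16 pp.

-1.16 pp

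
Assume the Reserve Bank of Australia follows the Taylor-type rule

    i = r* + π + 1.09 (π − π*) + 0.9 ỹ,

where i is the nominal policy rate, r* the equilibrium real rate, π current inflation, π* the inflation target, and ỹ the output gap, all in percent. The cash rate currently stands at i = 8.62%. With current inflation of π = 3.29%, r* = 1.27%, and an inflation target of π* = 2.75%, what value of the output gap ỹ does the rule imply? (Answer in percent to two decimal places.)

3.86%

0.9 ỹ = 8.62 − 1.27 − 3.29 − 1.09 × (3.29 − 2.75) = 3.4714
ỹ = 3.4714 / 0.9 = 3.86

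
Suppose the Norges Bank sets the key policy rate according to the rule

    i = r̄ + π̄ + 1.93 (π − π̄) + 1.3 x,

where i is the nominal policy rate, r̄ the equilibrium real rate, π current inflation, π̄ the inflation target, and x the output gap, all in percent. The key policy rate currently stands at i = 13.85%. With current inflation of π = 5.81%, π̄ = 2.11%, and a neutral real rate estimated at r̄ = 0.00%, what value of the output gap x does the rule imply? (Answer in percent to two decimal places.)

1.3 x = 13.85 − 0.00 − 2.11 − 1.93 × (5.81 − 2.11) = 4.599
x = 4.599 / 1.3 = 3.54

3.54%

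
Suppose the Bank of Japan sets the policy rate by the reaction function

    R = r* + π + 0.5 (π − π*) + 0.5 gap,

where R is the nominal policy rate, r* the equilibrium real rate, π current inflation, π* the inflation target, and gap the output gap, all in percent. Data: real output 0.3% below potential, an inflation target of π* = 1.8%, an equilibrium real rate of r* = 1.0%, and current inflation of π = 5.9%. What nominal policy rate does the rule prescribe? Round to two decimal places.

8.80%

Output 0.3% below potential → gap = -0.3.
R = 1.0 + 5.9 + 0.5 × (5.9 − 1.8) + 0.5 × (-0.3)
   = 1.0 + 5.9 + 2.05 − 0.15 = 8.80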